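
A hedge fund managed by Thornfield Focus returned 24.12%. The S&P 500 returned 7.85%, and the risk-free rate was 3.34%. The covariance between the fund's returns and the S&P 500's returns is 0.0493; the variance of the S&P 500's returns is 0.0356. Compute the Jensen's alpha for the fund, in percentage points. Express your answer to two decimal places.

β = Cov / Var = 0.0493 / 0.0356 = 1.3848
E[R] = Rf + β(Rm − Rf) = 3.34% + 1.3848 × (7.85% − 3.34%) = 9.5854%
α = Rp − E[R] = 24.12% − 9.5854% = 14.5346

14.53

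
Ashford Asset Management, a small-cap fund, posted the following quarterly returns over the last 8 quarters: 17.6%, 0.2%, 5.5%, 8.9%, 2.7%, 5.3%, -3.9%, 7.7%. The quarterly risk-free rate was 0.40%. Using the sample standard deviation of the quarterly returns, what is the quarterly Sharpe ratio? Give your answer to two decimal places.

Mean return r̄ = 44.00 / 8 = 5.5000%
Σ(r − r̄)² = 287.1400; sample σ = √(287.1400/7) = 6.4047%
Sharpe = (r̄ − rf) / σ = (5.5000 − 0.4) / 6.4047 = 5.1000 / 6.4047 = 0.7963

0.80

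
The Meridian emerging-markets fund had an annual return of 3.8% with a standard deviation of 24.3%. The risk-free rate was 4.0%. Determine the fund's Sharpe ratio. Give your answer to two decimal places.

Sharpe = (Rp − Rf) / σp = (3.8% − 4.0%) / 24.3% = -0.20% / 24.3% = -0.0082

-0.01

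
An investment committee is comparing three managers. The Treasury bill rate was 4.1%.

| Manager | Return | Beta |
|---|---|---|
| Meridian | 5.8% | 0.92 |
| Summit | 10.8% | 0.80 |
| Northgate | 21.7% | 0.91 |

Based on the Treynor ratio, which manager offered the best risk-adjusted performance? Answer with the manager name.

Meridian: Treynor = (5.8% − 4.1%) / 0.92 = 1.848
Summit: Treynor = (10.8% − 4.1%) / 0.80 = 8.375
Northgate: Treynor = (21.7% − 4.1%) / 0.91 = 19.341
Highest: Northgate (19.341).

Northgate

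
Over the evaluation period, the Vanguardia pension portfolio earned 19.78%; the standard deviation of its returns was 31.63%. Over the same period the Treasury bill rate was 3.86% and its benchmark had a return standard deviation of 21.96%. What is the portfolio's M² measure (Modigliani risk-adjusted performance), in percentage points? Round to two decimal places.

Sharpe = (Rp − Rf) / σp = (19.78% − 3.86%) / 31.63% = 0.5033
M² = Rf + Sharpe × σm = 3.86% + 0.5033 × 21.96% = 14.9125%

14.91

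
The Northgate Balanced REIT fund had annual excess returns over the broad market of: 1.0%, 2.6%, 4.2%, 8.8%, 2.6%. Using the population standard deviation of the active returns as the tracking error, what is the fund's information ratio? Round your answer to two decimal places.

1.43

Mean return r̄ = 19.20 / 5 = 3.8400%
Population std dev = √[35.8720 / 5] = 2.6785%
IR = r̄ / tracking error = 3.8400 / 2.6785 = 1.4336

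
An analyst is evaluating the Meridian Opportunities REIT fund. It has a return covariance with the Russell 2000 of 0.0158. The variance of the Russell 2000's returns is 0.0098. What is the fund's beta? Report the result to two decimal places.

1.61

β = Cov(Rp, Rm) / Var(Rm) = 0.0158 / 0.0098 = 1.6122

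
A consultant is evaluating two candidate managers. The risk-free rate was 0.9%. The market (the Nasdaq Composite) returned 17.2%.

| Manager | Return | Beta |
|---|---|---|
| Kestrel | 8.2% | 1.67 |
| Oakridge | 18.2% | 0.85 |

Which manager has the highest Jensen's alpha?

Oakridge

Kestrel: α = 8.2% − [0.9% + 1.67 × (17.2% − 0.9%)] = -19.921
Oakridge: α = 18.2% − [0.9% + 0.85 × (17.2% − 0.9%)] = 3.445
Highest: Oakridge (3.445).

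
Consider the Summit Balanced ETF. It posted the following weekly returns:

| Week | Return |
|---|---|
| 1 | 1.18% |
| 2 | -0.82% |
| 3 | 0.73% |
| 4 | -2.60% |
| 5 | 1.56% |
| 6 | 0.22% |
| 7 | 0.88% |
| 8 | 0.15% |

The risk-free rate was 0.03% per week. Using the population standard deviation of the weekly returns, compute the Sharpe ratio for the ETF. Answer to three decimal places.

μ = (1.18 − 0.82 + 0.73 − 2.6 + 1.56 + 0.22 + 0.88 + 0.15) / 8 = 1.300 / 8 = 0.1625%
Σ(r − μ)² = 12.4254; population σ = √(12.4254/8) = 1.2463%
Sharpe = (μ − rf) / σ = (0.1625 − 0.03) / 1.2463 = 0.1325 / 1.2463 = 0.1063

0.106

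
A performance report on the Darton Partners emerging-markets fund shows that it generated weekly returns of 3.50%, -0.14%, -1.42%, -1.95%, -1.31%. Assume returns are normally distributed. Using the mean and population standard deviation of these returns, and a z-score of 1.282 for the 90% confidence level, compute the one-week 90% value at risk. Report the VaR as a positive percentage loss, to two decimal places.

2.79

r̄ = (3.5 − 0.14 − 1.42 − 1.95 − 1.31) / 5 = -0.2640%
Σ(r − r̄)² = 19.4561; population σ = √(19.4561/5) = 1.9726%
VaR = −(r̄ − z·σ) = −(-0.2640 − 1.282 × 1.9726) = −(-2.7929) = 2.7929%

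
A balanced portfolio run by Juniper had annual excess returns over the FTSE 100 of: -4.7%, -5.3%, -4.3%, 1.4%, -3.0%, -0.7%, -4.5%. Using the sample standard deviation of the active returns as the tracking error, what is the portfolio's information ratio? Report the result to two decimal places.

-1.22

r̄ = (-4.7 − 5.3 − 4.3 + 1.4 − 3 − 0.7 − 4.5) / 7 = -21.10 / 7 = -3.0143%
Σ(r − r̄)² = 36.7686; sample σ = √(36.7686/6) = 2.4755%
IR = r̄ / tracking error = -3.0143 / 2.4755 = -1.2177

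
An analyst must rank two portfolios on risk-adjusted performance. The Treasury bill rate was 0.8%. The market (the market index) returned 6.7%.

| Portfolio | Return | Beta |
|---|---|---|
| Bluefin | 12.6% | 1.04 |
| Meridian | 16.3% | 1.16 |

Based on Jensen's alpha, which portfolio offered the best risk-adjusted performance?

Bluefin: α = 12.6% − [0.8% + 1.04 × (6.7% − 0.8%)] = 5.664
Meridian: α = 16.3% − [0.8% + 1.16 × (6.7% − 0.8%)] = 8.656
Highest: Meridian (8.656).

Meridian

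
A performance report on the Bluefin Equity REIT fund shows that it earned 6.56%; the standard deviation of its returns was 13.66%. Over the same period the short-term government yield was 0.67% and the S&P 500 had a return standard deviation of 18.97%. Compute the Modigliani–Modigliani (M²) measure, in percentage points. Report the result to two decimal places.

8.85

Sharpe = (Rp − Rf) / σp = (6.56% − 0.67%) / 13.66% = 0.4312
M² = Rf + Sharpe × σm = 0.67% + 0.4312 × 18.97% = 8.8499%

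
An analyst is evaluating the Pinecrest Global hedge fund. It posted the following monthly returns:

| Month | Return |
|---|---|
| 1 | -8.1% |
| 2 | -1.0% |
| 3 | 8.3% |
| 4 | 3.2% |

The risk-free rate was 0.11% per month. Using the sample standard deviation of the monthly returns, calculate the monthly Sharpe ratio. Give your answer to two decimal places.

0.07

r̄ = (-8.1 − 1 + 8.3 + 3.2) / 4 = 0.6000%
Σ(r − r̄)² = 144.3000; sample σ = √(144.3000/3) = 6.9354%
Sharpe = (r̄ − rf) / σ = (0.6000 − 0.11) / 6.9354 = 0.4900 / 6.9354 = 0.0707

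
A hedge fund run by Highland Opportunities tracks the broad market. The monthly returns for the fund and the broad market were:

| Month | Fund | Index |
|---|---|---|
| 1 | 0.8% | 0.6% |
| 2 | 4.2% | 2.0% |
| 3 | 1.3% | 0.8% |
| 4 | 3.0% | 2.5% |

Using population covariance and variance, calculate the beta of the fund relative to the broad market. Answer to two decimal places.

1.45

r̄p = 2.3250%,  r̄m = 1.4750%
Cov = Σ(rp − r̄p)(rm − r̄m) / 4 = 0.9256
Var(rm) = Σ(rm − r̄m)² / 4 = 0.6369
β = Cov / Var = 0.9256 / 0.6369 = 1.4533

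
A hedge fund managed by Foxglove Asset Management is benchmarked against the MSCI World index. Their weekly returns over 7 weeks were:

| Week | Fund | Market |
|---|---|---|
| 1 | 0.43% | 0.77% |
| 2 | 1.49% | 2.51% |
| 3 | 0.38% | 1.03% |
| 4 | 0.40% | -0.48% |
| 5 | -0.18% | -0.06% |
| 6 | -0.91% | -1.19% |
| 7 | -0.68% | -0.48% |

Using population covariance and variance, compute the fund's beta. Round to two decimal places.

0.59

r̄p = 0.1329%,  r̄m = 0.3000%
Cov = Σ(rp − r̄p)(rm − r̄m) / 7 = 0.7731
Var(rm) = Σ(rm − r̄m)² / 7 = 1.3149
β = Cov / Var = 0.7731 / 1.3149 = 0.5880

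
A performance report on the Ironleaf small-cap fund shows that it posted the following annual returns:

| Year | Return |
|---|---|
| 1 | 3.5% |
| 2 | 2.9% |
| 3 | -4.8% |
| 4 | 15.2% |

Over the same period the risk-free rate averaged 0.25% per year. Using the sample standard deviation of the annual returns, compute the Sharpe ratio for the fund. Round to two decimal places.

r̄ = (3.5 + 2.9 − 4.8 + 15.2) / 4 = 16.80 / 4 = 4.2000%
Σ(r − r̄)² = (3.5 − 4.2000)² + (2.9 − 4.2000)² + (-4.8 − 4.2000)² + … = 204.1800
sample σ = √(204.1800 / 3) = √68.0600 = 8.2498%
Sharpe = (r̄ − rf) / σ = (4.2000 − 0.25) / 8.2498 = 3.9500 / 8.2498 = 0.4788

0.48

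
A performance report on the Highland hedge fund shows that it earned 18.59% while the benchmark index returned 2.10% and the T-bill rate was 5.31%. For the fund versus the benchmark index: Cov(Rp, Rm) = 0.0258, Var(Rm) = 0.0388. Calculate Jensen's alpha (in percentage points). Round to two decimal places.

15.41

β = Cov / Var = 0.0258 / 0.0388 = 0.6649
E[R] = Rf + β(Rm − Rf) = 5.31% + 0.6649 × (2.10% − 5.31%) = 3.1757%
α = Rp − E[R] = 18.59% − 3.1757% = 15.4143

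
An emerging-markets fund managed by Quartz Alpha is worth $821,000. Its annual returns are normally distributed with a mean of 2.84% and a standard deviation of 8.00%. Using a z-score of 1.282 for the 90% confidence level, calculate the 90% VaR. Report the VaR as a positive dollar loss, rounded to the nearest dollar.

$60,885

Return at the 90% tail: μ − z·σ = 2.84% − 1.282 × 8.00% = 2.84 − 10.2560 = -7.4160%
VaR = −(-7.4160%) × $821,000 = 7.4160% × $821,000 = $60,885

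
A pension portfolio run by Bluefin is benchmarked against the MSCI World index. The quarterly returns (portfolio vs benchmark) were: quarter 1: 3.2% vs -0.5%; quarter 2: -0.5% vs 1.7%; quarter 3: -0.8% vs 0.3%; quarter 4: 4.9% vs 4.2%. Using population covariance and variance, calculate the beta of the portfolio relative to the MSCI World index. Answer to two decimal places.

0.64

r̄p = 1.7000%,  r̄m = 1.4250%
Cov = Σ(rp − r̄p)(rm − r̄m) / 4 = 2.0500
Var(rm) = Σ(rm − r̄m)² / 4 = 3.1869
β = Cov / Var = 2.0500 / 3.1869 = 0.6433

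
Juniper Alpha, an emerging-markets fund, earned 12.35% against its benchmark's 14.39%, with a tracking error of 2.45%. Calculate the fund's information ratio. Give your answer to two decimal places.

IR = (Rp − Rb) / TE = (12.35% − 14.39%) / 2.45% = -2.04% / 2.45% = -0.8327

-0.83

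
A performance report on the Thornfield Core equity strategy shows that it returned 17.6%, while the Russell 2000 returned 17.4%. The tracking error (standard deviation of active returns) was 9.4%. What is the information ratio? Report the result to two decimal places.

0.02

IR = (Rp − Rb) / TE = (17.6% − 17.4%) / 9.4% = 0.20% / 9.4% = 0.0213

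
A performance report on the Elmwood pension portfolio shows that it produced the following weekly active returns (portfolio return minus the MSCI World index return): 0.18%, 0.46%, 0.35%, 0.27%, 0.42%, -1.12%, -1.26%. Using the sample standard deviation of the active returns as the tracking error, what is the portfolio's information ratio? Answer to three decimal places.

-0.133

r̄ = (0.18 + 0.46 + 0.35 + 0.27 + 0.42 − 1.12 − 1.26) / 7 = -0.700 / 7 = -0.1000%
Σ(r − r̄)² = (0.18 − (-0.1000))² + (0.46 − (-0.1000))² + … = 3.3878
sample σ = √(3.3878 / 6) = √0.5646 = 0.7514%
IR = r̄ / tracking error = -0.1000 / 0.7514 = -0.1331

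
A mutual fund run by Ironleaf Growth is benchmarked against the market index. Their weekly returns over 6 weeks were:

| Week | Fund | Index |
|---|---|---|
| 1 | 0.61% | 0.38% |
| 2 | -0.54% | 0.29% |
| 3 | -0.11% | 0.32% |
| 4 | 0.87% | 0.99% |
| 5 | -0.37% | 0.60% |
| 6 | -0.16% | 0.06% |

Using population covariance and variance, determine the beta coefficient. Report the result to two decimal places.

r̄p = 0.0500%,  r̄m = 0.4400%
Cov = Σ(rp − r̄p)(rm − r̄m) / 6 = 0.0896
Var(rm) = Σ(rm − r̄m)² / 6 = 0.0855
β = Cov / Var = 0.0896 / 0.0855 = 1.0480

1.05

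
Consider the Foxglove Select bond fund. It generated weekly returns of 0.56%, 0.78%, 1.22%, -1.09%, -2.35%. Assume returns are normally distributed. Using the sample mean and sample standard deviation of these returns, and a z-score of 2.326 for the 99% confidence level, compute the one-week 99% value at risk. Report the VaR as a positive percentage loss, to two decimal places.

r̄ = (0.56 + 0.78 + 1.22 − 1.09 − 2.35) / 5 = -0.1760%
Σ(r − r̄)² = (0.56 − (-0.1760))² + (0.78 − (-0.1760))² + (1.22 − (-0.1760))² + … = 8.9661
σ = √[8.9661 / 4] = 1.4972%
VaR = −(r̄ − z·σ) = −(-0.1760 − 2.326 × 1.4972) = −(-3.6585) = 3.6585%

3.66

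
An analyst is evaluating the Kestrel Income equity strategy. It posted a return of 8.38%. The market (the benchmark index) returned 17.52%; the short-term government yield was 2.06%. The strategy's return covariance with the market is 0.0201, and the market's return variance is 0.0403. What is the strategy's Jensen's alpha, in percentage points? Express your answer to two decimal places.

β = Cov / Var = 0.0201 / 0.0403 = 0.4988
E[R] = Rf + β(Rm − Rf) = 2.06% + 0.4988 × (17.52% − 2.06%) = 9.7714%
α = Rp − E[R] = 8.38% − 9.7714% = -1.3914

-1.39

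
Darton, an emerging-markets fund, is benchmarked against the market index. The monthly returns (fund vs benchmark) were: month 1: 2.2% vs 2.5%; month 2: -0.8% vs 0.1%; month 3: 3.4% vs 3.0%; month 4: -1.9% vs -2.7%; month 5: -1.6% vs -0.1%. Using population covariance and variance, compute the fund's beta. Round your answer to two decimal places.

r̄p = 0.2600%,  r̄m = 0.5600%
Cov = Σ(rp − r̄p)(rm − r̄m) / 5 = 4.0364
Var(rm) = Σ(rm − r̄m)² / 5 = 4.1984
β = Cov / Var = 4.0364 / 4.1984 = 0.9614

0.96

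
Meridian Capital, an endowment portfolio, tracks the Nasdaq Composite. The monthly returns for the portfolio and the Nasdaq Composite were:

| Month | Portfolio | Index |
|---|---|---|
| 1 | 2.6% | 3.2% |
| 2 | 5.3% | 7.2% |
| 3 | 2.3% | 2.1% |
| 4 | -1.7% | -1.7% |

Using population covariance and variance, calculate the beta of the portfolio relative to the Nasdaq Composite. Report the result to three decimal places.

0.777

r̄p = 2.1250%,  r̄m = 2.7000%
Cov = Σ(rp − r̄p)(rm − r̄m) / 4 = 7.8125
Var(rm) = Σ(rm − r̄m)² / 4 = 10.0550
β = Cov / Var = 7.8125 / 10.0550 = 0.7770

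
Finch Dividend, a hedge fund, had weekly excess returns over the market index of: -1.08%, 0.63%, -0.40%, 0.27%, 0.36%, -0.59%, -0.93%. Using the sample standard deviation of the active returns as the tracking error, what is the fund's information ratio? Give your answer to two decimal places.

-0.37

r̄ = (-1.08 + 0.63 − 0.4 + 0.27 + 0.36 − 0.59 − 0.93) / 7 = -0.2486%
Σ(r − r̄)² = (-1.08 − (-0.2486))² + (0.63 − (-0.2486))² + … = 2.7063
σ = √[2.7063 / 6] = 0.6716%
IR = r̄ / tracking error = -0.2486 / 0.6716 = -0.3702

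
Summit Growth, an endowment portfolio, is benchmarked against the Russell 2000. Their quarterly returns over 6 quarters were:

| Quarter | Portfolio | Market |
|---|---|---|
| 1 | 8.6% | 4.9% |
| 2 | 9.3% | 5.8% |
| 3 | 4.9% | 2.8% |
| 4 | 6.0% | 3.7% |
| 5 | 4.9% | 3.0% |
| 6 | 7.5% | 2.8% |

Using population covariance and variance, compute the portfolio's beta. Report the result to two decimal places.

r̄p = 6.8667%,  r̄m = 3.8333%
Cov = Σ(rp − r̄p)(rm − r̄m) / 6 = 1.6278
Var(rm) = Σ(rm − r̄m)² / 6 = 1.3089
β = Cov / Var = 1.6278 / 1.3089 = 1.2436

1.24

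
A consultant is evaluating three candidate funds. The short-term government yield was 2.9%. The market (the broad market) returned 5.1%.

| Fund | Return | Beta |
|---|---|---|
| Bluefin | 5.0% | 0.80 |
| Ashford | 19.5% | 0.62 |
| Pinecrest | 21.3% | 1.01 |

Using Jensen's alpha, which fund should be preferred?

Bluefin: α = 5.0% − [2.9% + 0.80 × (5.1% − 2.9%)] = 0.340
Ashford: α = 19.5% − [2.9% + 0.62 × (5.1% − 2.9%)] = 15.236
Pinecrest: α = 21.3% − [2.9% + 1.01 × (5.1% − 2.9%)] = 16.178
Highest: Pinecrest (16.178).

Pinecrest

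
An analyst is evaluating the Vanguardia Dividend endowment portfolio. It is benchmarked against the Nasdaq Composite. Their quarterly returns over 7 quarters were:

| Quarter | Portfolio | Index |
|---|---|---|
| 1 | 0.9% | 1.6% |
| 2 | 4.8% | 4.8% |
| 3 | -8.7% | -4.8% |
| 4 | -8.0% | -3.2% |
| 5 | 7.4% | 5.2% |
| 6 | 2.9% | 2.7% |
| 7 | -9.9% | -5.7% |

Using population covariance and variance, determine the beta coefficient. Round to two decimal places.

r̄p = -1.5143%,  r̄m = 0.0857%
Cov = Σ(rp − r̄p)(rm − r̄m) / 7 = 27.9269
Var(rm) = Σ(rm − r̄m)² / 7 = 17.9498
β = Cov / Var = 27.9269 / 17.9498 = 1.5558

1.56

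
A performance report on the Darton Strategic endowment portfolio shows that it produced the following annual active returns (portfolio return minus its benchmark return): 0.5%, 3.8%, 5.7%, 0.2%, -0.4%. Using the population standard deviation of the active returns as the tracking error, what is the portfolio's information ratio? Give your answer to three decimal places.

r̄ = (0.5 + 3.8 + 5.7 + 0.2 − 0.4) / 5 = 1.9600%
Σ(r − r̄)² = (0.5 − 1.9600)² + (3.8 − 1.9600)² + (5.7 − 1.9600)² + … = 28.1720
population σ = √(28.1720 / 5) = √5.6344 = 2.3737%
IR = r̄ / tracking error = 1.9600 / 2.3737 = 0.8257

0.826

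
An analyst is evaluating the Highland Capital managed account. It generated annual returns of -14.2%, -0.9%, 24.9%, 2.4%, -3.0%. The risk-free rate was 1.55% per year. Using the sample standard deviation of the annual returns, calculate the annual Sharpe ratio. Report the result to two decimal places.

0.02

Mean return r̄ = 9.20 / 5 = 1.8400%
Σ(r − r̄)² = (-14.2 − 1.8400)² + (-0.9 − 1.8400)² + (24.9 − 1.8400)² + … = 820.2920
σ = √[820.2920 / 4] = 14.3204%
Sharpe = (r̄ − rf) / σ = (1.8400 − 1.55) / 14.3204 = 0.2900 / 14.3204 = 0.0203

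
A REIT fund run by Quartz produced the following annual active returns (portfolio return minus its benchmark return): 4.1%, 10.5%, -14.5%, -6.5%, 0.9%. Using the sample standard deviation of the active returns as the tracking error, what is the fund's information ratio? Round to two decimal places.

-0.11

r̄ = (4.1 + 10.5 − 14.5 − 6.5 + 0.9) / 5 = -5.50 / 5 = -1.1000%
Σ(r − r̄)² = 374.3200; sample σ = √(374.3200/4) = 9.6737%
IR = r̄ / tracking error = -1.1000 / 9.6737 = -0.1137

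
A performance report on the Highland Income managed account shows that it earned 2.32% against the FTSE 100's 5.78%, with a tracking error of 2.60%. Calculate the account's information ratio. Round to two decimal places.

IR = (Rp − Rb) / TE = (2.32% − 5.78%) / 2.60% = -3.46% / 2.60% = -1.3308

-1.33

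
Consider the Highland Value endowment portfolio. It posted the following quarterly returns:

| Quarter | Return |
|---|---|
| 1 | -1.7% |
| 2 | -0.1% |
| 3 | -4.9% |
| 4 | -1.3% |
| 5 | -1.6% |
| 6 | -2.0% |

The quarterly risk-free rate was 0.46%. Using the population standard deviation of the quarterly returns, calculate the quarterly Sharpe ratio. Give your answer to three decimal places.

-1.643

r̄ = (-1.7 − 0.1 − 4.9 − 1.3 − 1.6 − 2) / 6 = -1.9333%
Σ(r − r̄)² = 12.7333; population σ = √(12.7333/6) = 1.4568%
Sharpe = (r̄ − rf) / σ = (-1.9333 − 0.46) / 1.4568 = -2.3933 / 1.4568 = -1.6428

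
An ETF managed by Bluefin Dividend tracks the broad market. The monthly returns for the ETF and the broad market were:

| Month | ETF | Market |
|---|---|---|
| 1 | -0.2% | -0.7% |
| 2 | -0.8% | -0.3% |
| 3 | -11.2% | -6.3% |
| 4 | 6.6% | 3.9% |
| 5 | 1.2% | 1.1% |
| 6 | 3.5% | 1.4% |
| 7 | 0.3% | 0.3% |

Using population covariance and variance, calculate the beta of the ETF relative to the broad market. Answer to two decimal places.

r̄p = -0.0857%,  r̄m = -0.0857%
Cov = Σ(rp − r̄p)(rm − r̄m) / 7 = 14.7055
Var(rm) = Σ(rm − r̄m)² / 7 = 8.3841
β = Cov / Var = 14.7055 / 8.3841 = 1.7540

1.75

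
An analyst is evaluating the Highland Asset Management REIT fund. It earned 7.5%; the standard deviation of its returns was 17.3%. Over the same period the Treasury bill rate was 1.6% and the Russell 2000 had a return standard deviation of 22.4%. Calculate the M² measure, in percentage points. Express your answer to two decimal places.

Sharpe = (Rp − Rf) / σp = (7.5% − 1.6%) / 17.3% = 0.3410
M² = Rf + Sharpe × σm = 1.6% + 0.3410 × 22.4% = 9.2384%

9.24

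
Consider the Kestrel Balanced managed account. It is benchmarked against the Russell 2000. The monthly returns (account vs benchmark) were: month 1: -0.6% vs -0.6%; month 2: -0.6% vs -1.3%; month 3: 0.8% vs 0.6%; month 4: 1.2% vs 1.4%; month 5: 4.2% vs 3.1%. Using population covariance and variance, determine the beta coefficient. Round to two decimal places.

1.10

r̄p = 1.0000%,  r̄m = 0.6400%
Cov = Σ(rp − r̄p)(rm − r̄m) / 5 = 2.6240
Var(rm) = Σ(rm − r̄m)² / 5 = 2.3864
β = Cov / Var = 2.6240 / 2.3864 = 1.0996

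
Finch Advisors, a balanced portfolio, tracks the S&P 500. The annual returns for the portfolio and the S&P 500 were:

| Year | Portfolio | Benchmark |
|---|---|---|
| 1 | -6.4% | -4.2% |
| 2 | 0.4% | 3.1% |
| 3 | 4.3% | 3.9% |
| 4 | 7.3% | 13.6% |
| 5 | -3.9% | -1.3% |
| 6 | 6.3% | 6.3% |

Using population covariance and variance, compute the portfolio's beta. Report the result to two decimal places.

r̄p = 1.3333%,  r̄m = 3.5667%
Cov = Σ(rp − r̄p)(rm − r̄m) / 6 = 26.7328
Var(rm) = Σ(rm − r̄m)² / 6 = 32.0789
β = Cov / Var = 26.7328 / 32.0789 = 0.8333

0.83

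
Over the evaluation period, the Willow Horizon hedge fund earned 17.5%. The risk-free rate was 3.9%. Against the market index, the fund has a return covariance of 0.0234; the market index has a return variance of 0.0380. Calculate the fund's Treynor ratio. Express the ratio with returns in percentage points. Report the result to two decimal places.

β = Cov / Var = 0.0234 / 0.0380 = 0.6158
Treynor = (Rp − Rf) / β = (17.5% − 3.9%) / 0.6158 = 13.60 / 0.6158 = 22.0851

22.09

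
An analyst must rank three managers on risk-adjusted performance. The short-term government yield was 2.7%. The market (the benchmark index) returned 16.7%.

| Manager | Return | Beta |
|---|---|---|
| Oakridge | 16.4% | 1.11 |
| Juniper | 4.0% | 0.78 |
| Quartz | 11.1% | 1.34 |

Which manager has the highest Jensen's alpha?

Oakridge

Oakridge: α = 16.4% − [2.7% + 1.11 × (16.7% − 2.7%)] = -1.840
Juniper: α = 4.0% − [2.7% + 0.78 × (16.7% − 2.7%)] = -9.620
Quartz: α = 11.1% − [2.7% + 1.34 × (16.7% − 2.7%)] = -10.360
Highest: Oakridge (-1.840).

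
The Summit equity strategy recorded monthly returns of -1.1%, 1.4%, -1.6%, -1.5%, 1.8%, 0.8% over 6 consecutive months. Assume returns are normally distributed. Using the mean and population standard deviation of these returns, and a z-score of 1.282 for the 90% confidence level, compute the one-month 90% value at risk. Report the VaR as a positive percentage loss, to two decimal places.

μ = (-1.1 + 1.4 − 1.6 − 1.5 + 1.8 + 0.8) / 6 = -0.20 / 6 = -0.0333%
Σ(r − μ)² = 11.8533; population σ = √(11.8533/6) = 1.4055%
VaR = −(μ − z·σ) = −(-0.0333 − 1.282 × 1.4055) = −(-1.8352) = 1.8352%

1.84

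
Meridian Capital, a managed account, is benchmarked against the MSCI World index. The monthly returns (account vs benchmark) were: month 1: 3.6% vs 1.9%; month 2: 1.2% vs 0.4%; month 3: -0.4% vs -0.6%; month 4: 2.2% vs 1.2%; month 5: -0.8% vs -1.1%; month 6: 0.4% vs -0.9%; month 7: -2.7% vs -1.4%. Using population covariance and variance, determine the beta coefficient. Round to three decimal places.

1.550

r̄p = 0.5000%,  r̄m = -0.0714%
Cov = Σ(rp − r̄p)(rm − r̄m) / 7 = 2.1071
Var(rm) = Σ(rm − r̄m)² / 7 = 1.3592
β = Cov / Var = 2.1071 / 1.3592 = 1.5503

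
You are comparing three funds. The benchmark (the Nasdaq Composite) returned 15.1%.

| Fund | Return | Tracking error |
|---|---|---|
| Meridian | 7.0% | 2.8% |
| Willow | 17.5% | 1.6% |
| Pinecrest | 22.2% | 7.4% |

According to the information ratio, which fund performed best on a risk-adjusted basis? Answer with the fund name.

Meridian: IR = (7.0% − 15.1%) / 2.8% = -2.893
Willow: IR = (17.5% − 15.1%) / 1.6% = 1.500
Pinecrest: IR = (22.2% − 15.1%) / 7.4% = 0.959
Highest: Willow (1.500).

Willow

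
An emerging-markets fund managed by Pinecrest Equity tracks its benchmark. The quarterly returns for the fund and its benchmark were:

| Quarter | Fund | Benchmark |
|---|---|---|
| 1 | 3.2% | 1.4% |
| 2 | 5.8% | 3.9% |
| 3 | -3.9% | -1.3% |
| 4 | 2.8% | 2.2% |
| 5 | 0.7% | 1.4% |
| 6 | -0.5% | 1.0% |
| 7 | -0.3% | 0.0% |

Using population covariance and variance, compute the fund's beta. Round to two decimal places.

1.82

r̄p = 1.1143%,  r̄m = 1.2286%
Cov = Σ(rp − r̄p)(rm − r̄m) / 7 = 4.1753
Var(rm) = Σ(rm − r̄m)² / 7 = 2.2992
β = Cov / Var = 4.1753 / 2.2992 = 1.8160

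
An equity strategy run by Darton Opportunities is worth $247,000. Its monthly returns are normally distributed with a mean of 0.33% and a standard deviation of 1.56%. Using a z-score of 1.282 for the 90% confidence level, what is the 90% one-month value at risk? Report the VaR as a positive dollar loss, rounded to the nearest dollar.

$4,125

Return at the 90% tail: μ − z·σ = 0.33% − 1.282 × 1.56% = 0.33 − 1.99992 = -1.66992%
VaR = −(-1.66992%) × $247,000 = 1.66992% × $247,000 = $4,125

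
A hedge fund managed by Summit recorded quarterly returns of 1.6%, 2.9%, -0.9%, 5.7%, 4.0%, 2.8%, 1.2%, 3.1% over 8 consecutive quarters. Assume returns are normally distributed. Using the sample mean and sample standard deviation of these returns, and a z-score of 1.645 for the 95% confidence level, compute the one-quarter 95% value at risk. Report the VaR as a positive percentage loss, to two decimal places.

r̄ = (1.6 + 2.9 − 0.9 + 5.7 + 4 + 2.8 + 1.2 + 3.1) / 8 = 2.5500%
Σ(r − r̄)² = 27.1400; sample σ = √(27.1400/7) = 1.9690%
VaR = −(r̄ − z·σ) = −(2.5500 − 1.645 × 1.9690) = −(-0.6890) = 0.6890%

0.69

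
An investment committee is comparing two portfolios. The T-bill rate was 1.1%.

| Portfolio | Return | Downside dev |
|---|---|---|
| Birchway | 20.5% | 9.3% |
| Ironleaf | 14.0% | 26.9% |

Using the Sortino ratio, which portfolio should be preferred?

Birchway

Birchway: Sortino ratio = (20.5% − 1.1%) / 9.3% = 2.086
Ironleaf: Sortino ratio = (14.0% − 1.1%) / 26.9% = 0.480
Highest: Birchway (2.086).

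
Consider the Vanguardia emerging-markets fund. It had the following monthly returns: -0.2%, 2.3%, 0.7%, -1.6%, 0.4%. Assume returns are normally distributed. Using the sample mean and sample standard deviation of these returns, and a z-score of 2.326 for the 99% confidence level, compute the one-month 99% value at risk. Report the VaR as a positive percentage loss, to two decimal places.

2.98

Mean return r̄ = 1.60 / 5 = 0.3200%
Sample std dev = √[8.0280 / 4] = 1.4167%
VaR = −(r̄ − z·σ) = −(0.3200 − 2.326 × 1.4167) = −(-2.9752) = 2.9752%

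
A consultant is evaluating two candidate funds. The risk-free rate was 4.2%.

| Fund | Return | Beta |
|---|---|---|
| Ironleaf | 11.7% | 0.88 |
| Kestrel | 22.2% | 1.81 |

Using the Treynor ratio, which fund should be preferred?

Kestrel

Ironleaf: Treynor = (11.7% − 4.2%) / 0.88 = 8.523
Kestrel: Treynor = (22.2% − 4.2%) / 1.81 = 9.945
Highest: Kestrel (9.945).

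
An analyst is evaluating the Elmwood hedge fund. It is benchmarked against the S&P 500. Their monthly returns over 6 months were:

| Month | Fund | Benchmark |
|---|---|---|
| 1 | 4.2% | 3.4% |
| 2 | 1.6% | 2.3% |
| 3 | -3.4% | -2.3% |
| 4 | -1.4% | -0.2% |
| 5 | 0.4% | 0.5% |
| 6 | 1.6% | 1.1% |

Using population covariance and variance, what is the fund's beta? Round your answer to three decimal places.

1.294

r̄p = 0.5000%,  r̄m = 0.8000%
Cov = Σ(rp − r̄p)(rm − r̄m) / 6 = 4.2700
Var(rm) = Σ(rm − r̄m)² / 6 = 3.3000
β = Cov / Var = 4.2700 / 3.3000 = 1.2939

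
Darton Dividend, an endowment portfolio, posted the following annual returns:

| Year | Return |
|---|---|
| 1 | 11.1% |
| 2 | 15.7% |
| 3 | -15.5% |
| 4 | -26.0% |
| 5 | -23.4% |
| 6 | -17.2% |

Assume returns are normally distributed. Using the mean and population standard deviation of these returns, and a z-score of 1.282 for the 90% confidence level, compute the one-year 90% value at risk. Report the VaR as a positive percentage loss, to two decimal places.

r̄ = (11.1 + 15.7 − 15.5 − 26 − 23.4 − 17.2) / 6 = -9.2167%
Σ(r − r̄)² = (11.1 − (-9.2167))² + (15.7 − (-9.2167))² + … = 1619.6683
population σ = √(1619.6683 / 6) = √269.9447 = 16.4300%
VaR = −(r̄ − z·σ) = −(-9.2167 − 1.282 × 16.4300) = −(-30.2800) = 30.2800%

30.28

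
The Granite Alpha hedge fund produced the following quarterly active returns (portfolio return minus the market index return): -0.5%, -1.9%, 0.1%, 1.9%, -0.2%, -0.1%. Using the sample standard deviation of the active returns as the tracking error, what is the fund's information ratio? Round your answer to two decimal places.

r̄ = (-0.5 − 1.9 + 0.1 + 1.9 − 0.2 − 0.1) / 6 = -0.70 / 6 = -0.1167%
Σ(r − r̄)² = 7.4483; sample σ = √(7.4483/5) = 1.2205%
IR = r̄ / tracking error = -0.1167 / 1.2205 = -0.0956

-0.10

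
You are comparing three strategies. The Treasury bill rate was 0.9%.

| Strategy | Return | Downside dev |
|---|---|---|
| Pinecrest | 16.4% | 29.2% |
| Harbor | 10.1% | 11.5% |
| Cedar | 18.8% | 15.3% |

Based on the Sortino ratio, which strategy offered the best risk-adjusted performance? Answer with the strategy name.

Cedar

Pinecrest: Sortino ratio = (16.4% − 0.9%) / 29.2% = 0.531
Harbor: Sortino ratio = (10.1% − 0.9%) / 11.5% = 0.800
Cedar: Sortino ratio = (18.8% − 0.9%) / 15.3% = 1.170
Highest: Cedar (1.170).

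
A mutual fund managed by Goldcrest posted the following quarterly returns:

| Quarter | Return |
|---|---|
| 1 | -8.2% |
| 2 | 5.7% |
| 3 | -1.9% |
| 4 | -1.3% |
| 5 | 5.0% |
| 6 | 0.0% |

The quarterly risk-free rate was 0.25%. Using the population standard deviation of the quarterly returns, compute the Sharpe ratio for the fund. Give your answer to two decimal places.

-0.08

r̄ = (-8.2 + 5.7 − 1.9 − 1.3 + 5 + 0) / 6 = -0.70 / 6 = -0.1167%
Population std dev = √[129.9483 / 6] = 4.6538%
Sharpe = (r̄ − rf) / σ = (-0.1167 − 0.25) / 4.6538 = -0.3667 / 4.6538 = -0.0788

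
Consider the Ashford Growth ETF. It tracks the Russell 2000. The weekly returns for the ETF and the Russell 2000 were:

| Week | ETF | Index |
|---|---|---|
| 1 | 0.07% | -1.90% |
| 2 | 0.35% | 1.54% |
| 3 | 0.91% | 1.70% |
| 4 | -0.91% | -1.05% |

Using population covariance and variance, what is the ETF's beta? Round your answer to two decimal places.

r̄p = 0.1050%,  r̄m = 0.0725%
Cov = Σ(rp − r̄p)(rm − r̄m) / 4 = 0.7195
Var(rm) = Σ(rm − r̄m)² / 4 = 2.4883
β = Cov / Var = 0.7195 / 2.4883 = 0.2892

0.29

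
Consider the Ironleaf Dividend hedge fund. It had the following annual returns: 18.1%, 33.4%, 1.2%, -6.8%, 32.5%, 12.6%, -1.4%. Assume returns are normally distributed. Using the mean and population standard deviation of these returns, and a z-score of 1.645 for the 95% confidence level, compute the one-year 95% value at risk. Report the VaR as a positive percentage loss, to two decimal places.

r̄ = (18.1 + 33.4 + 1.2 − 6.8 + 32.5 + 12.6 − 1.4) / 7 = 89.60 / 7 = 12.8000%
Σ(r − r̄)² = 1560.9400; population σ = √(1560.9400/7) = 14.9329%
VaR = −(r̄ − z·σ) = −(12.8000 − 1.645 × 14.9329) = −(-11.7646) = 11.7646%

11.76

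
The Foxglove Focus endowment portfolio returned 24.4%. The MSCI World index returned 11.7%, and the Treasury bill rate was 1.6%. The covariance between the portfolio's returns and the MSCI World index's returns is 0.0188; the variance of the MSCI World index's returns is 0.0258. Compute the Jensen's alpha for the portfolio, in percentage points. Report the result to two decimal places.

15.44

β = Cov / Var = 0.0188 / 0.0258 = 0.7287
E[R] = Rf + β(Rm − Rf) = 1.6% + 0.7287 × (11.7% − 1.6%) = 8.9599%
α = Rp − E[R] = 24.4% − 8.9599% = 15.4401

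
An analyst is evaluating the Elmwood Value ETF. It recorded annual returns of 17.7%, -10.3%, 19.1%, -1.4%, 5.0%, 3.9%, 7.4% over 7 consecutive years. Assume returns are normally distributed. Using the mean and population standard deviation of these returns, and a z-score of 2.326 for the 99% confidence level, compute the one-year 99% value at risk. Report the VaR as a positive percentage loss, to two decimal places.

16.26

r̄ = (17.7 − 10.3 + 19.1 − 1.4 + 5 + 3.9 + 7.4) / 7 = 5.9143%
Σ(r − r̄)² = 636.2686; population σ = √(636.2686/7) = 9.5339%
VaR = −(r̄ − z·σ) = −(5.9143 − 2.326 × 9.5339) = −(-16.2616) = 16.2616%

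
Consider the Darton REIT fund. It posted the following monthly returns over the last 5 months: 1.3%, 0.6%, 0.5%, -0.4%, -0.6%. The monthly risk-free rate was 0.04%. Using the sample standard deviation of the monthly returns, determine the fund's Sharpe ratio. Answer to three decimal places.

0.308

Mean return r̄ = 1.40 / 5 = 0.2800%
Sample σ = √[Σ(r − r̄)² / 4] = √[2.4280 / 4] = √0.6070 = 0.7791%
Sharpe = (r̄ − rf) / σ = (0.2800 − 0.04) / 0.7791 = 0.2400 / 0.7791 = 0.3080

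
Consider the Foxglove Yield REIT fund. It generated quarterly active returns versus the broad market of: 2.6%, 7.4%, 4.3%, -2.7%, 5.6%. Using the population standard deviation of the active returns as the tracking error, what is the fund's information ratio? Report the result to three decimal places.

0.997

r̄ = (2.6 + 7.4 + 4.3 − 2.7 + 5.6) / 5 = 3.4400%
Population std dev = √[59.4920 / 5] = 3.4494%
IR = r̄ / tracking error = 3.4400 / 3.4494 = 0.9973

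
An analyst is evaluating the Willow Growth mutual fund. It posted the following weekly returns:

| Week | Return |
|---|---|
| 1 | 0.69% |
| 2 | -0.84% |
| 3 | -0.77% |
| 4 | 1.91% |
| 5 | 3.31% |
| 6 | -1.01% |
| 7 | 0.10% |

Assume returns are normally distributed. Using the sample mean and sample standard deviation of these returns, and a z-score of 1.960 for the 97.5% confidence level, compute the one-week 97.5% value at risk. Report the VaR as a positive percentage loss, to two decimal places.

2.69

μ = (0.69 − 0.84 − 0.77 + 1.91 + 3.31 − 1.01 + 0.1) / 7 = 3.390 / 7 = 0.4843%
Σ(r − μ)² = 15.7672; sample σ = √(15.7672/6) = 1.6211%
VaR = −(μ − z·σ) = −(0.4843 − 1.960 × 1.6211) = −(-2.6931) = 2.6931%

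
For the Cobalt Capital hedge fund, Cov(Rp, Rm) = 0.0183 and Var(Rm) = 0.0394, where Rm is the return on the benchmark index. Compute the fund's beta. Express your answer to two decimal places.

β = Cov(Rp, Rm) / Var(Rm) = 0.0183 / 0.0394 = 0.4645

0.46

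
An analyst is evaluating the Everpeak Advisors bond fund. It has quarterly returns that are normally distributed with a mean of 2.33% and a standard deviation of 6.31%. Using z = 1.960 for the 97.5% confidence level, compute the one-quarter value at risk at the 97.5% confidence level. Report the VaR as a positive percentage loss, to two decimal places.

10.04

VaR (as % loss) = −(μ − z·σ) = −(2.33% − 1.960 × 6.31%) = −(-10.0376%) = 10.0376%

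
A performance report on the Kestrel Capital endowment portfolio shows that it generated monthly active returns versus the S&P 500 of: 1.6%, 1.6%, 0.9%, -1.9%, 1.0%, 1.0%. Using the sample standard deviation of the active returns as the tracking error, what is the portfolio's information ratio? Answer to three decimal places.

0.534

Mean return r̄ = 4.20 / 6 = 0.7000%
Σ(r − r̄)² = (1.6 − 0.7000)² + (1.6 − 0.7000)² + … = 8.6000
sample σ = √(8.6000 / 5) = √1.7200 = 1.3115%
IR = r̄ / tracking error = 0.7000 / 1.3115 = 0.5337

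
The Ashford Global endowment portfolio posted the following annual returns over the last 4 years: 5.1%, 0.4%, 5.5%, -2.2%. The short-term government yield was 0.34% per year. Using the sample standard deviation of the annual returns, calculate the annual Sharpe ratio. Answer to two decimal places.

0.50

μ = (5.1 + 0.4 + 5.5 − 2.2) / 4 = 2.2000%
Sample σ = √[Σ(r − μ)² / 3] = √[41.9000 / 3] = √13.9667 = 3.7372%
Sharpe = (μ − rf) / σ = (2.2000 − 0.34) / 3.7372 = 1.8600 / 3.7372 = 0.4977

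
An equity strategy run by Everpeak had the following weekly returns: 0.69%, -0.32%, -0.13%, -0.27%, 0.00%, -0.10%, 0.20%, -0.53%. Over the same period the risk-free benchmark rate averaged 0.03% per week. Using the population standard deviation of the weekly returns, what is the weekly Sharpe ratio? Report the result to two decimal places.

Mean return μ = -0.460 / 8 = -0.0575%
Σ(r − μ)² = (0.69 − (-0.0575))² + (-0.32 − (-0.0575))² + … = 0.9728
σ = √[0.9728 / 8] = 0.3487%
Sharpe = (μ − rf) / σ = (-0.0575 − 0.03) / 0.3487 = -0.0875 / 0.3487 = -0.2509

-0.25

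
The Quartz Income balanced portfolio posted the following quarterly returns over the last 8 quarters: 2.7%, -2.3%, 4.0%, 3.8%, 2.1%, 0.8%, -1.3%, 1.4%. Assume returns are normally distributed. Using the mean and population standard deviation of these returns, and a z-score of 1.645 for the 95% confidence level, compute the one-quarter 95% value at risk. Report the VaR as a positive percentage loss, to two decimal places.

r̄ = (2.7 − 2.3 + 4 + 3.8 + 2.1 + 0.8 − 1.3 + 1.4) / 8 = 11.20 / 8 = 1.4000%
Population std dev = √[36.0400 / 8] = 2.1225%
VaR = −(r̄ − z·σ) = −(1.4000 − 1.645 × 2.1225) = −(-2.0915) = 2.0915%

2.09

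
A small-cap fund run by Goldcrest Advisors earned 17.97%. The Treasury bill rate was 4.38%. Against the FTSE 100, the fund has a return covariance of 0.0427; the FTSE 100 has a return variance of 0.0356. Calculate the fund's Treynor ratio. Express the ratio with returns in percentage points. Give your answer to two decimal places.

β = Cov / Var = 0.0427 / 0.0356 = 1.1994
Treynor = (Rp − Rf) / β = (17.97% − 4.38%) / 1.1994 = 13.59 / 1.1994 = 11.3307

11.33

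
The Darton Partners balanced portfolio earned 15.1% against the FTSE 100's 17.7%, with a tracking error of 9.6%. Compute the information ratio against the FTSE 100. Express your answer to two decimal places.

IR = (Rp − Rb) / TE = (15.1% − 17.7%) / 9.6% = -2.60% / 9.6% = -0.2708

-0.27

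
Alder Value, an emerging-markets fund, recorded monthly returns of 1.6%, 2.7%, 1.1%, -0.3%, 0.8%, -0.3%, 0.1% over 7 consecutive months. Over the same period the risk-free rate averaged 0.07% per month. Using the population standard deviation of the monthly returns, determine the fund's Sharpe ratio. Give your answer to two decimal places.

Mean return r̄ = 5.70 / 7 = 0.8143%
Population std dev = √[7.2486 / 7] = 1.0176%
Sharpe = (r̄ − rf) / σ = (0.8143 − 0.07) / 1.0176 = 0.7443 / 1.0176 = 0.7314

0.73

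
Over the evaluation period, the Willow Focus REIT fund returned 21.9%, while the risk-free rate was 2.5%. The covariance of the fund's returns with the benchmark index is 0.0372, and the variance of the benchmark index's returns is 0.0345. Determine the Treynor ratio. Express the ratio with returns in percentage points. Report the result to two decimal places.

β = Cov / Var = 0.0372 / 0.0345 = 1.0783
Treynor = (Rp − Rf) / β = (21.9% − 2.5%) / 1.0783 = 19.40 / 1.0783 = 17.9913

17.99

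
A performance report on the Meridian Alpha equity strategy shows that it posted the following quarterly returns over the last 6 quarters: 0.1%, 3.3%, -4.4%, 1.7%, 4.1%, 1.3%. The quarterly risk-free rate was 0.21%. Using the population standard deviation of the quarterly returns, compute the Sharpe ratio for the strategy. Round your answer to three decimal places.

r̄ = (0.1 + 3.3 − 4.4 + 1.7 + 4.1 + 1.3) / 6 = 1.0167%
Σ(r − r̄)² = (0.1 − 1.0167)² + (3.3 − 1.0167)² + … = 45.4483
population σ = √(45.4483 / 6) = √7.5747 = 2.7522%
Sharpe = (r̄ − rf) / σ = (1.0167 − 0.21) / 2.7522 = 0.8067 / 2.7522 = 0.2931

0.293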